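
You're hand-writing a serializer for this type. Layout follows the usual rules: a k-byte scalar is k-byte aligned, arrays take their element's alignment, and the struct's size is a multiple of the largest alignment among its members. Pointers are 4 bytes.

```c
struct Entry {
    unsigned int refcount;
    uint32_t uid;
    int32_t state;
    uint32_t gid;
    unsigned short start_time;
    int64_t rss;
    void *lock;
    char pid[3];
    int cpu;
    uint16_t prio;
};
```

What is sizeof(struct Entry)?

48 bytes

0..4  refcount  (4B, 4-aligned)
4..8  uid  (4B, 4-aligned)
8..12  state  (4B, 4-aligned)
12..16  gid  (4B, 4-aligned)
16..18  start_time  (2B, 2-aligned)
18..24  -- padding (6B)
24..32  rss  (8B, 8-aligned)
32..36  lock  (4B, 4-aligned)
36..39  pid  (3B, 1-aligned)
39..40  -- padding (1B)
40..44  cpu  (4B, 4-aligned)
44..46  prio  (2B, 2-aligned)
46..48  -- tail padding (2B)
sizeof = 48, alignof = 8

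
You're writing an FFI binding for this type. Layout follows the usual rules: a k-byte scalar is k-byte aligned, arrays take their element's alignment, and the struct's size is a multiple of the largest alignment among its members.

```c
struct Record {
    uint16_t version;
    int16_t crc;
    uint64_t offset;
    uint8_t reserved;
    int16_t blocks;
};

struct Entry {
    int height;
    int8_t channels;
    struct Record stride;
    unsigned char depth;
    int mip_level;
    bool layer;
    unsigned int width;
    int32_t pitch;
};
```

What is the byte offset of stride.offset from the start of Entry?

Record: version at 0 (size 2, align 2) → ends 2; crc at 2 (size 2, align 2) → ends 4; pad 4 to align 8 for offset; offset at 8 (size 8, align 8) → ends 16; reserved at 16 (size 1, align 1) → ends 17; pad 1 to align 2 for blocks; blocks at 18 (size 2, align 2) → ends 20; tail pad 4 to reach multiple of 8; total 24 bytes, alignment 8
height at 0 (size 4, align 4) → ends 4
channels at 4 (size 1, align 1) → ends 5
pad 3 to align 8 for stride
stride at 8 (size 24, align 8) → ends 32
within Record: offset at 8
8 + 8 = 16

16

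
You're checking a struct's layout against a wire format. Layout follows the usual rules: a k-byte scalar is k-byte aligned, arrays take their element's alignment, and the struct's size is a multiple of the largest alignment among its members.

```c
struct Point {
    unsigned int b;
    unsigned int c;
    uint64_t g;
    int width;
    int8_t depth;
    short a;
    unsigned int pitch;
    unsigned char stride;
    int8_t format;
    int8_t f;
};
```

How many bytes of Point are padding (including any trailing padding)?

2

b at 0 (size 4, align 4) → ends 4
c at 4 (size 4, align 4) → ends 8
g at 8 (size 8, align 8) → ends 16
width at 16 (size 4, align 4) → ends 20
depth at 20 (size 1, align 1) → ends 21
pad 1 to align 2 for a
a at 22 (size 2, align 2) → ends 24
pitch at 24 (size 4, align 4) → ends 28
stride at 28 (size 1, align 1) → ends 29
format at 29 (size 1, align 1) → ends 30
f at 30 (size 1, align 1) → ends 31
tail pad 1 to reach multiple of 8
total 32 bytes, alignment 8
data bytes 30, size 32 → padding 2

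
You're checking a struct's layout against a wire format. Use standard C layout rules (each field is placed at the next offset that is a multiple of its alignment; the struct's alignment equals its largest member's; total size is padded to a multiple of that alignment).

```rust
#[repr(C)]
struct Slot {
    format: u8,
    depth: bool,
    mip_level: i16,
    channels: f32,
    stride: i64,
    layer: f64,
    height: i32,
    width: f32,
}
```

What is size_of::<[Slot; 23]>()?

736

format at 0 (size 1, align 1) → ends 1
depth at 1 (size 1, align 1) → ends 2
mip_level at 2 (size 2, align 2) → ends 4
channels at 4 (size 4, align 4) → ends 8
stride at 8 (size 8, align 8) → ends 16
layer at 16 (size 8, align 8) → ends 24
height at 24 (size 4, align 4) → ends 28
width at 28 (size 4, align 4) → ends 32
total 32 bytes, alignment 8
array of 23: 23 × 32 = 736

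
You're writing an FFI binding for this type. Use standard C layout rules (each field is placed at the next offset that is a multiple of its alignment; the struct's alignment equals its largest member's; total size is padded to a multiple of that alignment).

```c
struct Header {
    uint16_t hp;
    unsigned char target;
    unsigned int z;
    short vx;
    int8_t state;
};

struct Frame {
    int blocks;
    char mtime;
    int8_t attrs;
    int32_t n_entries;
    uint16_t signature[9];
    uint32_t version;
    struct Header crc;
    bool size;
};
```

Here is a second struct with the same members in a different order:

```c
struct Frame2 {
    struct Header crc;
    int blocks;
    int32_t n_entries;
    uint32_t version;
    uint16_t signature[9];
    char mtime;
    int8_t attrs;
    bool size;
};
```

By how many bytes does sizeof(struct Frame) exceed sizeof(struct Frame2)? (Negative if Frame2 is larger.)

Header: hp at 0 (size 2, align 2) → ends 2; target at 2 (size 1, align 1) → ends 3; pad 1 to align 4 for z; z at 4 (size 4, align 4) → ends 8; vx at 8 (size 2, align 2) → ends 10; state at 10 (size 1, align 1) → ends 11; tail pad 1 to reach multiple of 4; total 12 bytes, alignment 4
blocks at 0 (size 4, align 4) → ends 4
mtime at 4 (size 1, align 1) → ends 5
attrs at 5 (size 1, align 1) → ends 6
pad 2 to align 4 for n_entries
n_entries at 8 (size 4, align 4) → ends 12
signature at 12 (size 18, align 2) → ends 30
pad 2 to align 4 for version
version at 32 (size 4, align 4) → ends 36
crc at 36 (size 12, align 4) → ends 48
size at 48 (size 1, align 1) → ends 49
tail pad 3 to reach multiple of 4
total 52 bytes, alignment 4
— Frame2 —
crc at 0 (size 12, align 4) → ends 12
blocks at 12 (size 4, align 4) → ends 16
n_entries at 16 (size 4, align 4) → ends 20
version at 20 (size 4, align 4) → ends 24
signature at 24 (size 18, align 2) → ends 42
mtime at 42 (size 1, align 1) → ends 43
attrs at 43 (size 1, align 1) → ends 44
size at 44 (size 1, align 1) → ends 45
tail pad 3 to reach multiple of 4
total 48 bytes, alignment 4
52 − 48 = 4

4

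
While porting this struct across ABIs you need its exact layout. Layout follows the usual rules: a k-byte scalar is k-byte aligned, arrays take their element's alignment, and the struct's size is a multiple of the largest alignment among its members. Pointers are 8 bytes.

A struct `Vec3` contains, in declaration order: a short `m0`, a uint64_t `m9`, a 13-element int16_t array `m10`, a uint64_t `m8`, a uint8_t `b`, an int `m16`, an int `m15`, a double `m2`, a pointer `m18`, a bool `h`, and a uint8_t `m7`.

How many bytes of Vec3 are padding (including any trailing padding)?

25

0..2  m0  (2B, 2-aligned)
2..8  -- padding (6B)
8..16  m9  (8B, 8-aligned)
16..42  m10  (26B, 2-aligned)
42..48  -- padding (6B)
48..56  m8  (8B, 8-aligned)
56..57  b  (1B, 1-aligned)
57..60  -- padding (3B)
60..64  m16  (4B, 4-aligned)
64..68  m15  (4B, 4-aligned)
68..72  -- padding (4B)
72..80  m2  (8B, 8-aligned)
80..88  m18  (8B, 8-aligned)
88..89  h  (1B, 1-aligned)
89..90  m7  (1B, 1-aligned)
90..96  -- tail padding (6B)
sizeof = 96, alignof = 8
data bytes 71, size 96 → padding 25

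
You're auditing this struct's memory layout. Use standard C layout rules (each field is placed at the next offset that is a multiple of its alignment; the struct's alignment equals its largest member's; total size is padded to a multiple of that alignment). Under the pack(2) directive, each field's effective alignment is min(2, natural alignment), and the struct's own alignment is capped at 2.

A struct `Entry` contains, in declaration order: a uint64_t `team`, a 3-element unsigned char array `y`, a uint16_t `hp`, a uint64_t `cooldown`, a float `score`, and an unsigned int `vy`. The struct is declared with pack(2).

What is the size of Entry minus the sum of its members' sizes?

0..8  team  (8B, 2-aligned)
8..11  y  (3B, 1-aligned)
11..12  -- padding (1B)
12..14  hp  (2B, 2-aligned)
14..22  cooldown  (8B, 2-aligned)
22..26  score  (4B, 2-aligned)
26..30  vy  (4B, 2-aligned)
sizeof = 30, alignof = 2
data bytes 29, size 30 → padding 1

1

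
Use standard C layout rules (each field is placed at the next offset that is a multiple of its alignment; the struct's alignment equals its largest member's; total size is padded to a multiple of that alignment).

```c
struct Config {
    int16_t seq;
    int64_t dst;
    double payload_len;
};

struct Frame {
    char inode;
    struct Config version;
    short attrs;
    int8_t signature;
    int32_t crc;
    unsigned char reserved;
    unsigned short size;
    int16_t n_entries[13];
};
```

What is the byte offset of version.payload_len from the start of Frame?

24

Config: seq at 0 (size 2, align 2) → ends 2; pad 6 to align 8 for dst; dst at 8 (size 8, align 8) → ends 16; payload_len at 16 (size 8, align 8) → ends 24; total 24 bytes, alignment 8
inode at 0 (size 1, align 1) → ends 1
pad 7 to align 8 for version
version at 8 (size 24, align 8) → ends 32
within Config: payload_len at 16
8 + 16 = 24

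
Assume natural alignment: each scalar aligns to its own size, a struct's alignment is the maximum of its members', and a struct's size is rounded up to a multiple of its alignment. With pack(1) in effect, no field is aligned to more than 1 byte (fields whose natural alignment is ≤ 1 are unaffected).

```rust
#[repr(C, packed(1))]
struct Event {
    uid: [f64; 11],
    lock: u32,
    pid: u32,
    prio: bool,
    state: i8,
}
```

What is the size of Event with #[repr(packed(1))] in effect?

uid at 0 (size 88, align 1) → ends 88
lock at 88 (size 4, align 1) → ends 92
pid at 92 (size 4, align 1) → ends 96
prio at 96 (size 1, align 1) → ends 97
state at 97 (size 1, align 1) → ends 98
total 98 bytes, alignment 1

98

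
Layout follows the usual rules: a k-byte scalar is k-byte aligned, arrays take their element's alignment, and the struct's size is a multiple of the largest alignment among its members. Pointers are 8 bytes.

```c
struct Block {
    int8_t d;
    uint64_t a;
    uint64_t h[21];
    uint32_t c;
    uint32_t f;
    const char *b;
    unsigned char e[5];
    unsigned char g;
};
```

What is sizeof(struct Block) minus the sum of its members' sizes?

9

0..1  d  (1B, 1-aligned)
1..8  -- padding (7B)
8..16  a  (8B, 8-aligned)
16..184  h  (168B, 8-aligned)
184..188  c  (4B, 4-aligned)
188..192  f  (4B, 4-aligned)
192..200  b  (8B, 8-aligned)
200..205  e  (5B, 1-aligned)
205..206  g  (1B, 1-aligned)
206..208  -- tail padding (2B)
sizeof = 208, alignof = 8
data bytes 199, size 208 → padding 9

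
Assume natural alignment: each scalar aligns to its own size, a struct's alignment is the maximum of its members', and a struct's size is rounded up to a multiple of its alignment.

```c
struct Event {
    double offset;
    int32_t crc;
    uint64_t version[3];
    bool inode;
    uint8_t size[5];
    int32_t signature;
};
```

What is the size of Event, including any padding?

0..8  offset  (8B, 8-aligned)
8..12  crc  (4B, 4-aligned)
12..16  -- padding (4B)
16..40  version  (24B, 8-aligned)
40..41  inode  (1B, 1-aligned)
41..46  size  (5B, 1-aligned)
46..48  -- padding (2B)
48..52  signature  (4B, 4-aligned)
52..56  -- tail padding (4B)
sizeof = 56, alignof = 8

56 bytes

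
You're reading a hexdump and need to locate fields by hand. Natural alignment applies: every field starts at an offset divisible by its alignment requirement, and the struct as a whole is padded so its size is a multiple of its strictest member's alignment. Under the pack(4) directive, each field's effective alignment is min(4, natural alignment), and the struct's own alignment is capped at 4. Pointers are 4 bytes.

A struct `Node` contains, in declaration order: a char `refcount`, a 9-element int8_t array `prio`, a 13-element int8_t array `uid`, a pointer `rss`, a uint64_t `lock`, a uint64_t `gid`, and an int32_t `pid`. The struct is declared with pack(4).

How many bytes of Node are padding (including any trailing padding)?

1

refcount at 0 (size 1, align 1) → ends 1
prio at 1 (size 9, align 1) → ends 10
uid at 10 (size 13, align 1) → ends 23
pad 1 to align 4 for rss
rss at 24 (size 4, align 4) → ends 28
lock at 28 (size 8, align 4) → ends 36
gid at 36 (size 8, align 4) → ends 44
pid at 44 (size 4, align 4) → ends 48
total 48 bytes, alignment 4
data bytes 47, size 48 → padding 1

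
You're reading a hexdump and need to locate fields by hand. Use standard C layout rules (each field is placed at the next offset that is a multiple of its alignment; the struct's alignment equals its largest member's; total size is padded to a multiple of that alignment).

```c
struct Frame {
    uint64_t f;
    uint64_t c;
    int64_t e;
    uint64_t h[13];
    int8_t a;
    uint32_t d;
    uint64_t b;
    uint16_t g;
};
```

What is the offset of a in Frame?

128

0..8  f  (8B, 8-aligned)
8..16  c  (8B, 8-aligned)
16..24  e  (8B, 8-aligned)
24..128  h  (104B, 8-aligned)
128..129  a  (1B, 1-aligned)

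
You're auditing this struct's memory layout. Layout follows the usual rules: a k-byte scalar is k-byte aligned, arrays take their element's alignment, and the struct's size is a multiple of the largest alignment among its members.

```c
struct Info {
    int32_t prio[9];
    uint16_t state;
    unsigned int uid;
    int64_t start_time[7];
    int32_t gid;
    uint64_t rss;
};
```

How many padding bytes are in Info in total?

10

prio at 0 (size 36, align 4) → ends 36
state at 36 (size 2, align 2) → ends 38
pad 2 to align 4 for uid
uid at 40 (size 4, align 4) → ends 44
pad 4 to align 8 for start_time
start_time at 48 (size 56, align 8) → ends 104
gid at 104 (size 4, align 4) → ends 108
pad 4 to align 8 for rss
rss at 112 (size 8, align 8) → ends 120
total 120 bytes, alignment 8
data bytes 110, size 120 → padding 10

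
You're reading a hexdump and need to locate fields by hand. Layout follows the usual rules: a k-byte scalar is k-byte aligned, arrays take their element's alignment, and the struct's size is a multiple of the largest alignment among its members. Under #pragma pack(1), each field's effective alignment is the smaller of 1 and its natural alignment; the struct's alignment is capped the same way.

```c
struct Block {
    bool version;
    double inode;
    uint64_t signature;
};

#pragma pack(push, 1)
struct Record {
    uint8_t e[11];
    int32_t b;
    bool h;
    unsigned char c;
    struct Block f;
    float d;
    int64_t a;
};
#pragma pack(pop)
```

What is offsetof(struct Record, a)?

45

Block: 0..1  version  (1B, 1-aligned); 1..8  -- padding (7B); 8..16  inode  (8B, 8-aligned); 16..24  signature  (8B, 8-aligned); sizeof = 24, alignof = 8
0..11  e  (11B, 1-aligned)
11..15  b  (4B, 1-aligned)
15..16  h  (1B, 1-aligned)
16..17  c  (1B, 1-aligned)
17..41  f  (24B, 1-aligned)
41..45  d  (4B, 1-aligned)
45..53  a  (8B, 1-aligned)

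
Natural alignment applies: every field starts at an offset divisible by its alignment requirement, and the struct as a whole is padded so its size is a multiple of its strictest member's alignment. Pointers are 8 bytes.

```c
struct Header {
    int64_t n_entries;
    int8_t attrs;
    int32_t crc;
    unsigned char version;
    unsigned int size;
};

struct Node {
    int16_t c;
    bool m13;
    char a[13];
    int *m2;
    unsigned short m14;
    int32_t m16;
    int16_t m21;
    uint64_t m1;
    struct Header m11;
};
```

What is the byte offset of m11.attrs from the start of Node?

Header: n_entries at 0 (size 8, align 8) → ends 8; attrs at 8 (size 1, align 1) → ends 9; pad 3 to align 4 for crc; crc at 12 (size 4, align 4) → ends 16; version at 16 (size 1, align 1) → ends 17; pad 3 to align 4 for size; size at 20 (size 4, align 4) → ends 24; total 24 bytes, alignment 8
c at 0 (size 2, align 2) → ends 2
m13 at 2 (size 1, align 1) → ends 3
a at 3 (size 13, align 1) → ends 16
m2 at 16 (size 8, align 8) → ends 24
m14 at 24 (size 2, align 2) → ends 26
pad 2 to align 4 for m16
m16 at 28 (size 4, align 4) → ends 32
m21 at 32 (size 2, align 2) → ends 34
pad 6 to align 8 for m1
m1 at 40 (size 8, align 8) → ends 48
m11 at 48 (size 24, align 8) → ends 72
within Header: attrs at 8
48 + 8 = 56

56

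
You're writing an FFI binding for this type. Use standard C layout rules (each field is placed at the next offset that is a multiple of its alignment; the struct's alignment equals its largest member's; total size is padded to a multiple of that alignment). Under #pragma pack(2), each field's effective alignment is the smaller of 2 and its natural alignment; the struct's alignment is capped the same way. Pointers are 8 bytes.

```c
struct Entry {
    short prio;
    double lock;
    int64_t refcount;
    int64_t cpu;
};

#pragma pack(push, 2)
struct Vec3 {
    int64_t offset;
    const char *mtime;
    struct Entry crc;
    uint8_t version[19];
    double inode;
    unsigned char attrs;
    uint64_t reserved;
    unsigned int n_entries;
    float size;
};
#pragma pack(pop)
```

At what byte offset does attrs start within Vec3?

Entry: @0: prio [2B, align 2] → 2; +6 pad (align 8); @8: lock [8B, align 8] → 16; @16: refcount [8B, align 8] → 24; @24: cpu [8B, align 8] → 32; size 32, align 8
@0: offset [8B, align 2] → 8
@8: mtime [8B, align 2] → 16
@16: crc [32B, align 2] → 48
@48: version [19B, align 1] → 67
+1 pad (align 2)
@68: inode [8B, align 2] → 76
@76: attrs [1B, align 1] → 77

76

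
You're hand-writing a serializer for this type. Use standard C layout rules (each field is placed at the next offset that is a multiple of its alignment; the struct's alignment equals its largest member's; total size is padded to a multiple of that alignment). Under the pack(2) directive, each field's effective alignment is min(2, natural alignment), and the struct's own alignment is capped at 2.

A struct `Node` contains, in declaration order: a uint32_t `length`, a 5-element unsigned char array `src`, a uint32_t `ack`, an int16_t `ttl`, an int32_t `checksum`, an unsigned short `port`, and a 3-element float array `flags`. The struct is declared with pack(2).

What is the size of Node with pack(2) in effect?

0..4  length  (4B, 2-aligned)
4..9  src  (5B, 1-aligned)
9..10  -- padding (1B)
10..14  ack  (4B, 2-aligned)
14..16  ttl  (2B, 2-aligned)
16..20  checksum  (4B, 2-aligned)
20..22  port  (2B, 2-aligned)
22..34  flags  (12B, 2-aligned)
sizeof = 34, alignof = 2

34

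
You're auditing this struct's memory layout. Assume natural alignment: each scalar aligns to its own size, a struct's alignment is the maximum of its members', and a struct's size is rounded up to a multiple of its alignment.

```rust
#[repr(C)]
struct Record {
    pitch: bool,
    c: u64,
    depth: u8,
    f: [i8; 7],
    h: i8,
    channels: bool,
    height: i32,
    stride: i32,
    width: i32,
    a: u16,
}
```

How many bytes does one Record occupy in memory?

48

pitch at 0 (size 1, align 1) → ends 1
pad 7 to align 8 for c
c at 8 (size 8, align 8) → ends 16
depth at 16 (size 1, align 1) → ends 17
f at 17 (size 7, align 1) → ends 24
h at 24 (size 1, align 1) → ends 25
channels at 25 (size 1, align 1) → ends 26
pad 2 to align 4 for height
height at 28 (size 4, align 4) → ends 32
stride at 32 (size 4, align 4) → ends 36
width at 36 (size 4, align 4) → ends 40
a at 40 (size 2, align 2) → ends 42
tail pad 6 to reach multiple of 8
total 48 bytes, alignment 8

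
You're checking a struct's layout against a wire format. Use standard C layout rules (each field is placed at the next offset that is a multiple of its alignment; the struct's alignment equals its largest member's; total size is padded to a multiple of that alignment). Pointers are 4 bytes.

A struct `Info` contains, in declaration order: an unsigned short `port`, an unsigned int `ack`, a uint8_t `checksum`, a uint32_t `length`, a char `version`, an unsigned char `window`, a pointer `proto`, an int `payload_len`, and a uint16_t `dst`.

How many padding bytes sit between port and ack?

2

0..2  port  (2B, 2-aligned)
2..4  -- padding (2B)
4..8  ack  (4B, 4-aligned)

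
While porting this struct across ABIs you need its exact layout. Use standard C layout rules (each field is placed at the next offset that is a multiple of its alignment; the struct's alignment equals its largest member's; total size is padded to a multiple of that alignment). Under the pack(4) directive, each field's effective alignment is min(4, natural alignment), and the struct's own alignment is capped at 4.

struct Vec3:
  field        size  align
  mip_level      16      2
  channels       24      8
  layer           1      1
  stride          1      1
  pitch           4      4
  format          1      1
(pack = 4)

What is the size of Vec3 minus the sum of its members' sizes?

5

mip_level at 0 (size 16, align 2) → ends 16
channels at 16 (size 24, align 4) → ends 40
layer at 40 (size 1, align 1) → ends 41
stride at 41 (size 1, align 1) → ends 42
pad 2 to align 4 for pitch
pitch at 44 (size 4, align 4) → ends 48
format at 48 (size 1, align 1) → ends 49
tail pad 3 to reach multiple of 4
total 52 bytes, alignment 4
data bytes 47, size 52 → padding 5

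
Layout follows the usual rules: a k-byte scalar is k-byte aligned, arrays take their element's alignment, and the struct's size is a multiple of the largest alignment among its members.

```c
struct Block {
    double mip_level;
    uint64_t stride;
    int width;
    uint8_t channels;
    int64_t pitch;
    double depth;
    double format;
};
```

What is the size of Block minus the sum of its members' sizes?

3

0..8  mip_level  (8B, 8-aligned)
8..16  stride  (8B, 8-aligned)
16..20  width  (4B, 4-aligned)
20..21  channels  (1B, 1-aligned)
21..24  -- padding (3B)
24..32  pitch  (8B, 8-aligned)
32..40  depth  (8B, 8-aligned)
40..48  format  (8B, 8-aligned)
sizeof = 48, alignof = 8
data bytes 45, size 48 → padding 3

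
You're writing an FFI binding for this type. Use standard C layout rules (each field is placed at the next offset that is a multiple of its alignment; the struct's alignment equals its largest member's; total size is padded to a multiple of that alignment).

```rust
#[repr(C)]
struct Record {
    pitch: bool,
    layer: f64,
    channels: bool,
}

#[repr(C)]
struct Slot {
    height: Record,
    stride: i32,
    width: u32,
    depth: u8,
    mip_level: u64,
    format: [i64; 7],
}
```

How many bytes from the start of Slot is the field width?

28

Record: 0..1  pitch  (1B, 1-aligned); 1..8  -- padding (7B); 8..16  layer  (8B, 8-aligned); 16..17  channels  (1B, 1-aligned); 17..24  -- tail padding (7B); sizeof = 24, alignof = 8
0..24  height  (24B, 8-aligned)
24..28  stride  (4B, 4-aligned)
28..32  width  (4B, 4-aligned)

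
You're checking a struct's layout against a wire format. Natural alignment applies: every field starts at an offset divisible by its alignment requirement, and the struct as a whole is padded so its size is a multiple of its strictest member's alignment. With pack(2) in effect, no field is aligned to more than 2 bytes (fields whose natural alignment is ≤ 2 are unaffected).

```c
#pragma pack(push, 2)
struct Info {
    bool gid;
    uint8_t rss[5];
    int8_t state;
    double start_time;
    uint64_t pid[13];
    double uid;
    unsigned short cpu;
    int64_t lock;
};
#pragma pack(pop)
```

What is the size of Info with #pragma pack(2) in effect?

138

0..1  gid  (1B, 1-aligned)
1..6  rss  (5B, 1-aligned)
6..7  state  (1B, 1-aligned)
7..8  -- padding (1B)
8..16  start_time  (8B, 2-aligned)
16..120  pid  (104B, 2-aligned)
120..128  uid  (8B, 2-aligned)
128..130  cpu  (2B, 2-aligned)
130..138  lock  (8B, 2-aligned)
sizeof = 138, alignof = 2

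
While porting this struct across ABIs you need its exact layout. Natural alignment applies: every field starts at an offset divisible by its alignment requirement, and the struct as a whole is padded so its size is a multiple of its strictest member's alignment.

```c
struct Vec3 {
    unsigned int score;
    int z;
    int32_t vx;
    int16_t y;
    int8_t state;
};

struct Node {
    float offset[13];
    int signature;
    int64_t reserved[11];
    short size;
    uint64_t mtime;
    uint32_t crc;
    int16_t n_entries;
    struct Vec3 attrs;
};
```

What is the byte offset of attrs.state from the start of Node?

182

Vec3: @0: score [4B, align 4] → 4; @4: z [4B, align 4] → 8; @8: vx [4B, align 4] → 12; @12: y [2B, align 2] → 14; @14: state [1B, align 1] → 15; +1 tail pad (align 4); size 16, align 4
@0: offset [52B, align 4] → 52
@52: signature [4B, align 4] → 56
@56: reserved [88B, align 8] → 144
@144: size [2B, align 2] → 146
+6 pad (align 8)
@152: mtime [8B, align 8] → 160
@160: crc [4B, align 4] → 164
@164: n_entries [2B, align 2] → 166
+2 pad (align 4)
@168: attrs [16B, align 4] → 184
within Vec3: state at 14
168 + 14 = 182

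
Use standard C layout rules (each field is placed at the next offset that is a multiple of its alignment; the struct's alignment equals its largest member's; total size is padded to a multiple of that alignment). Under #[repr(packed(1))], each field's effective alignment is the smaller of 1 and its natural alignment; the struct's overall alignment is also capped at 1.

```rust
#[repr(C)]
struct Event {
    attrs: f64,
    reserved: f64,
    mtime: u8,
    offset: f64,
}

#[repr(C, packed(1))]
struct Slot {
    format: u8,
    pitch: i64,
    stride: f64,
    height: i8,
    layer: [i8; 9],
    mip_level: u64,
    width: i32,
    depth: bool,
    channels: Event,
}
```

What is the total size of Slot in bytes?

72 bytes

Event: @0: attrs [8B, align 8] → 8; @8: reserved [8B, align 8] → 16; @16: mtime [1B, align 1] → 17; +7 pad (align 8); @24: offset [8B, align 8] → 32; size 32, align 8
@0: format [1B, align 1] → 1
@1: pitch [8B, align 1] → 9
@9: stride [8B, align 1] → 17
@17: height [1B, align 1] → 18
@18: layer [9B, align 1] → 27
@27: mip_level [8B, align 1] → 35
@35: width [4B, align 1] → 39
@39: depth [1B, align 1] → 40
@40: channels [32B, align 1] → 72
size 72, align 1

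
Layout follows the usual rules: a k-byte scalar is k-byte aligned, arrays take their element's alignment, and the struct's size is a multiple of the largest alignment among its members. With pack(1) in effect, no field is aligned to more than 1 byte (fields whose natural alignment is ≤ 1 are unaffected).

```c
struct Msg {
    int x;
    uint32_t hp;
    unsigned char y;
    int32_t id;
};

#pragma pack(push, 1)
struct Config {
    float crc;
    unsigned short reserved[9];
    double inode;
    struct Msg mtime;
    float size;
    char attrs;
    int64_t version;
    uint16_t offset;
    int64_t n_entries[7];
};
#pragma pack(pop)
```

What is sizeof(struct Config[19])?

2223

Msg: @0: x [4B, align 4] → 4; @4: hp [4B, align 4] → 8; @8: y [1B, align 1] → 9; +3 pad (align 4); @12: id [4B, align 4] → 16; size 16, align 4
@0: crc [4B, align 1] → 4
@4: reserved [18B, align 1] → 22
@22: inode [8B, align 1] → 30
@30: mtime [16B, align 1] → 46
@46: size [4B, align 1] → 50
@50: attrs [1B, align 1] → 51
@51: version [8B, align 1] → 59
@59: offset [2B, align 1] → 61
@61: n_entries [56B, align 1] → 117
size 117, align 1
array of 19: 19 × 117 = 2223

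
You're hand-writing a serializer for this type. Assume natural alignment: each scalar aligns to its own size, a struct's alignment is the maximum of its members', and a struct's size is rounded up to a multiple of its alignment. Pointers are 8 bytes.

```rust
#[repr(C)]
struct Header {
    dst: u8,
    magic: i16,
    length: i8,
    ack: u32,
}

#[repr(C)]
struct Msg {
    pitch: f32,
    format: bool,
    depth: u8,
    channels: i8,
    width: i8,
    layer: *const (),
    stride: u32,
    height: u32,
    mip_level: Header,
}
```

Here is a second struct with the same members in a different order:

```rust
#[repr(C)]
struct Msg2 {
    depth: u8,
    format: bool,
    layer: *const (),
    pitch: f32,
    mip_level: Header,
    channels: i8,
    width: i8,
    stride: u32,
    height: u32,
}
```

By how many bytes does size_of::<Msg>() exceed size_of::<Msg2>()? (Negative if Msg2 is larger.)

-8

Header: 0..1  dst  (1B, 1-aligned); 1..2  -- padding (1B); 2..4  magic  (2B, 2-aligned); 4..5  length  (1B, 1-aligned); 5..8  -- padding (3B); 8..12  ack  (4B, 4-aligned); sizeof = 12, alignof = 4
0..4  pitch  (4B, 4-aligned)
4..5  format  (1B, 1-aligned)
5..6  depth  (1B, 1-aligned)
6..7  channels  (1B, 1-aligned)
7..8  width  (1B, 1-aligned)
8..16  layer  (8B, 8-aligned)
16..20  stride  (4B, 4-aligned)
20..24  height  (4B, 4-aligned)
24..36  mip_level  (12B, 4-aligned)
36..40  -- tail padding (4B)
sizeof = 40, alignof = 8
— Msg2 —
0..1  depth  (1B, 1-aligned)
1..2  format  (1B, 1-aligned)
2..8  -- padding (6B)
8..16  layer  (8B, 8-aligned)
16..20  pitch  (4B, 4-aligned)
20..32  mip_level  (12B, 4-aligned)
32..33  channels  (1B, 1-aligned)
33..34  width  (1B, 1-aligned)
34..36  -- padding (2B)
36..40  stride  (4B, 4-aligned)
40..44  height  (4B, 4-aligned)
44..48  -- tail padding (4B)
sizeof = 48, alignof = 8
40 − 48 = -8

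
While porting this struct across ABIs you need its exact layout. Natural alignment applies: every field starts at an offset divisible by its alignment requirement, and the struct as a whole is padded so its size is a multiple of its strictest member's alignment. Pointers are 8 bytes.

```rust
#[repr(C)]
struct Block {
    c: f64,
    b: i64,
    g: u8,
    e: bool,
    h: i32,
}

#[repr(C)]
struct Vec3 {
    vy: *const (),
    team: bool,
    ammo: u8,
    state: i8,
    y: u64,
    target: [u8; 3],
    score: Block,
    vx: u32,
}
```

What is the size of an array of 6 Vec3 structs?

384

Block: @0: c [8B, align 8] → 8; @8: b [8B, align 8] → 16; @16: g [1B, align 1] → 17; @17: e [1B, align 1] → 18; +2 pad (align 4); @20: h [4B, align 4] → 24; size 24, align 8
@0: vy [8B, align 8] → 8
@8: team [1B, align 1] → 9
@9: ammo [1B, align 1] → 10
@10: state [1B, align 1] → 11
+5 pad (align 8)
@16: y [8B, align 8] → 24
@24: target [3B, align 1] → 27
+5 pad (align 8)
@32: score [24B, align 8] → 56
@56: vx [4B, align 4] → 60
+4 tail pad (align 8)
size 64, align 8
array of 6: 6 × 64 = 384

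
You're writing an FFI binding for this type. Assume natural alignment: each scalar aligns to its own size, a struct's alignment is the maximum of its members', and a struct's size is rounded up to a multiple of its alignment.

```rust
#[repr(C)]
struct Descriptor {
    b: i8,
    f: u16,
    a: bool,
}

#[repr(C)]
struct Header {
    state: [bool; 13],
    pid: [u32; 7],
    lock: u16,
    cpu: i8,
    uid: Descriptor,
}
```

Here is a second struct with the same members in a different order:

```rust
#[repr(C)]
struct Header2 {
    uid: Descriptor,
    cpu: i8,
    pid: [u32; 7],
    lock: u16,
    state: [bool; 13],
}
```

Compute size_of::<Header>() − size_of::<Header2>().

4

Descriptor: 0..1  b  (1B, 1-aligned); 1..2  -- padding (1B); 2..4  f  (2B, 2-aligned); 4..5  a  (1B, 1-aligned); 5..6  -- tail padding (1B); sizeof = 6, alignof = 2
0..13  state  (13B, 1-aligned)
13..16  -- padding (3B)
16..44  pid  (28B, 4-aligned)
44..46  lock  (2B, 2-aligned)
46..47  cpu  (1B, 1-aligned)
47..48  -- padding (1B)
48..54  uid  (6B, 2-aligned)
54..56  -- tail padding (2B)
sizeof = 56, alignof = 4
— Header2 —
0..6  uid  (6B, 2-aligned)
6..7  cpu  (1B, 1-aligned)
7..8  -- padding (1B)
8..36  pid  (28B, 4-aligned)
36..38  lock  (2B, 2-aligned)
38..51  state  (13B, 1-aligned)
51..52  -- tail padding (1B)
sizeof = 52, alignof = 4
56 − 52 = 4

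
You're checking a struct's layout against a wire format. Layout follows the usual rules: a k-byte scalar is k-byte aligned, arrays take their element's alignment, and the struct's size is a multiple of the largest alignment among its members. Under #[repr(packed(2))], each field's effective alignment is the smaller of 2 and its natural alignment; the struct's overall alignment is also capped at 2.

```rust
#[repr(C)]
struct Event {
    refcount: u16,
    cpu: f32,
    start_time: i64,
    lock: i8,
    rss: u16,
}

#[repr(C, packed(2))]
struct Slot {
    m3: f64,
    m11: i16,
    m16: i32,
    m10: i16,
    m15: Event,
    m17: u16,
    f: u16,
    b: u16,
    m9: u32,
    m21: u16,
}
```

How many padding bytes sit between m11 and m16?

Event: @0: refcount [2B, align 2] → 2; +2 pad (align 4); @4: cpu [4B, align 4] → 8; @8: start_time [8B, align 8] → 16; @16: lock [1B, align 1] → 17; +1 pad (align 2); @18: rss [2B, align 2] → 20; +4 tail pad (align 8); size 24, align 8
@0: m3 [8B, align 2] → 8
@8: m11 [2B, align 2] → 10
@10: m16 [4B, align 2] → 14

0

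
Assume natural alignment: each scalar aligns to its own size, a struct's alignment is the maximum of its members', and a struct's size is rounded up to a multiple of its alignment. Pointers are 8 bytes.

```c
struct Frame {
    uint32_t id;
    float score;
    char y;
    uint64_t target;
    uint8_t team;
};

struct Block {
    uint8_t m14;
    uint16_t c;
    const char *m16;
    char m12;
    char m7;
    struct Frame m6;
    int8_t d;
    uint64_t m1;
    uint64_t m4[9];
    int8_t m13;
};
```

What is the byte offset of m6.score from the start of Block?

Frame: 0..4  id  (4B, 4-aligned); 4..8  score  (4B, 4-aligned); 8..9  y  (1B, 1-aligned); 9..16  -- padding (7B); 16..24  target  (8B, 8-aligned); 24..25  team  (1B, 1-aligned); 25..32  -- tail padding (7B); sizeof = 32, alignof = 8
0..1  m14  (1B, 1-aligned)
1..2  -- padding (1B)
2..4  c  (2B, 2-aligned)
4..8  -- padding (4B)
8..16  m16  (8B, 8-aligned)
16..17  m12  (1B, 1-aligned)
17..18  m7  (1B, 1-aligned)
18..24  -- padding (6B)
24..56  m6  (32B, 8-aligned)
within Frame: score at 4
24 + 4 = 28

28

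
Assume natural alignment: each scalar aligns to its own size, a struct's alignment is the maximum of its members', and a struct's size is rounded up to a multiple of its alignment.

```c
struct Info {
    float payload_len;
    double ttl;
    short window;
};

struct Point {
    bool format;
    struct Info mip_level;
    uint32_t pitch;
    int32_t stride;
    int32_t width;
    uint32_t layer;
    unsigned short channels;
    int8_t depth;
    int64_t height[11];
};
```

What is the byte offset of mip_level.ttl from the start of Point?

16

Info: 0..4  payload_len  (4B, 4-aligned); 4..8  -- padding (4B); 8..16  ttl  (8B, 8-aligned); 16..18  window  (2B, 2-aligned); 18..24  -- tail padding (6B); sizeof = 24, alignof = 8
0..1  format  (1B, 1-aligned)
1..8  -- padding (7B)
8..32  mip_level  (24B, 8-aligned)
within Info: ttl at 8
8 + 8 = 16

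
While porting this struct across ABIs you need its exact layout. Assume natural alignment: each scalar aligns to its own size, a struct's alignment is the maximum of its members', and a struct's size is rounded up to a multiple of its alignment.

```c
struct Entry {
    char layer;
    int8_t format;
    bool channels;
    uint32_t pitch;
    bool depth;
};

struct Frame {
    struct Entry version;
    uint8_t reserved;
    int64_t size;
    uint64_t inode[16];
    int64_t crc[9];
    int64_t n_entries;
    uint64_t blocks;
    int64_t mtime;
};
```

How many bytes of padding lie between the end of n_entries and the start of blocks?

0

Entry: layer at 0 (size 1, align 1) → ends 1; format at 1 (size 1, align 1) → ends 2; channels at 2 (size 1, align 1) → ends 3; pad 1 to align 4 for pitch; pitch at 4 (size 4, align 4) → ends 8; depth at 8 (size 1, align 1) → ends 9; tail pad 3 to reach multiple of 4; total 12 bytes, alignment 4
version at 0 (size 12, align 4) → ends 12
reserved at 12 (size 1, align 1) → ends 13
pad 3 to align 8 for size
size at 16 (size 8, align 8) → ends 24
inode at 24 (size 128, align 8) → ends 152
crc at 152 (size 72, align 8) → ends 224
n_entries at 224 (size 8, align 8) → ends 232
blocks at 232 (size 8, align 8) → ends 240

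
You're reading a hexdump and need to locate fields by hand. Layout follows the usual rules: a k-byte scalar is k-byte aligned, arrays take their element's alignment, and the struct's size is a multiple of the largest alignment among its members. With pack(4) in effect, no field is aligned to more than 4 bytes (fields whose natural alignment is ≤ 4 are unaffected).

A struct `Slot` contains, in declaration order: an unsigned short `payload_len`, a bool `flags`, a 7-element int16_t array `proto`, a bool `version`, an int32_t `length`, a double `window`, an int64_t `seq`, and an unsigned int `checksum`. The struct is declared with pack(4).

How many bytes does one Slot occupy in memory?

payload_len at 0 (size 2, align 2) → ends 2
flags at 2 (size 1, align 1) → ends 3
pad 1 to align 2 for proto
proto at 4 (size 14, align 2) → ends 18
version at 18 (size 1, align 1) → ends 19
pad 1 to align 4 for length
length at 20 (size 4, align 4) → ends 24
window at 24 (size 8, align 4) → ends 32
seq at 32 (size 8, align 4) → ends 40
checksum at 40 (size 4, align 4) → ends 44
total 44 bytes, alignment 4

44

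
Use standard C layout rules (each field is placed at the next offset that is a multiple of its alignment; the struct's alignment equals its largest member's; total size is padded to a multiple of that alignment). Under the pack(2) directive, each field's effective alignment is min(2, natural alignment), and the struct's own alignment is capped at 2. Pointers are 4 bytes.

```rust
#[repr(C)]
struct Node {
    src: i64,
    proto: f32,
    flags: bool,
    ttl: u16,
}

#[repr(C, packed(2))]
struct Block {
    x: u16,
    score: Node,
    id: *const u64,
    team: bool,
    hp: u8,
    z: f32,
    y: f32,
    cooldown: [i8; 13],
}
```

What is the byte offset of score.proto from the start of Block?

Node: src at 0 (size 8, align 8) → ends 8; proto at 8 (size 4, align 4) → ends 12; flags at 12 (size 1, align 1) → ends 13; pad 1 to align 2 for ttl; ttl at 14 (size 2, align 2) → ends 16; total 16 bytes, alignment 8
x at 0 (size 2, align 2) → ends 2
score at 2 (size 16, align 2) → ends 18
within Node: proto at 8
2 + 8 = 10

10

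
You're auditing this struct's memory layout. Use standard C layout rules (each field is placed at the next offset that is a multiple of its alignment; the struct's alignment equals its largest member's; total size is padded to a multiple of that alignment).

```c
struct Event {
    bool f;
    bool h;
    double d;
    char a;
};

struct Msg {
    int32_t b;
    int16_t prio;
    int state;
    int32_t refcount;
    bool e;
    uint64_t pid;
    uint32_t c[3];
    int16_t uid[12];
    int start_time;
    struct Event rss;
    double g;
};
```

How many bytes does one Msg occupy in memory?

Event: 0..1  f  (1B, 1-aligned); 1..2  h  (1B, 1-aligned); 2..8  -- padding (6B); 8..16  d  (8B, 8-aligned); 16..17  a  (1B, 1-aligned); 17..24  -- tail padding (7B); sizeof = 24, alignof = 8
0..4  b  (4B, 4-aligned)
4..6  prio  (2B, 2-aligned)
6..8  -- padding (2B)
8..12  state  (4B, 4-aligned)
12..16  refcount  (4B, 4-aligned)
16..17  e  (1B, 1-aligned)
17..24  -- padding (7B)
24..32  pid  (8B, 8-aligned)
32..44  c  (12B, 4-aligned)
44..68  uid  (24B, 2-aligned)
68..72  start_time  (4B, 4-aligned)
72..96  rss  (24B, 8-aligned)
96..104  g  (8B, 8-aligned)
sizeof = 104, alignof = 8

104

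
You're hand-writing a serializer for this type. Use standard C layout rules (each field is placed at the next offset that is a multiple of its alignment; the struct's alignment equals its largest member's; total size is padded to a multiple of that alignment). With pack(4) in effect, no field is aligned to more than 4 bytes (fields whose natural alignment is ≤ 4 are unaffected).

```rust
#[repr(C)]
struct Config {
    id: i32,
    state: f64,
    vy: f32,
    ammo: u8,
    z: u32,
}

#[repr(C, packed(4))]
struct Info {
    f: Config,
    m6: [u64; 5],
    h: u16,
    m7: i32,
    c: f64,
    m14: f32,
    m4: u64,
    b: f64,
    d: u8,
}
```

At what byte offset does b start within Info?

100

Config: @0: id [4B, align 4] → 4; +4 pad (align 8); @8: state [8B, align 8] → 16; @16: vy [4B, align 4] → 20; @20: ammo [1B, align 1] → 21; +3 pad (align 4); @24: z [4B, align 4] → 28; +4 tail pad (align 8); size 32, align 8
@0: f [32B, align 4] → 32
@32: m6 [40B, align 4] → 72
@72: h [2B, align 2] → 74
+2 pad (align 4)
@76: m7 [4B, align 4] → 80
@80: c [8B, align 4] → 88
@88: m14 [4B, align 4] → 92
@92: m4 [8B, align 4] → 100
@100: b [8B, align 4] → 108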